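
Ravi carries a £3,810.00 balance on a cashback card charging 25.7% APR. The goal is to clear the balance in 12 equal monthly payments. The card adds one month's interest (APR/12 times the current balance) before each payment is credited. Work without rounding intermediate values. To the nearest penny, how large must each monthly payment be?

£363.41

Monthly rate r = 25.7%/12 = 2.14167% = 0.0214167.
Level-payment amortization: P = B₀·r / (1 − (1+r)^(−n)) = 3810.00·0.0214167 / (1 − 1.02142^(−12)).
Denominator 1 − (1+r)^(−12) = 0.224530503.
P = 81.5975 / 0.224530503 ≈ 363.41.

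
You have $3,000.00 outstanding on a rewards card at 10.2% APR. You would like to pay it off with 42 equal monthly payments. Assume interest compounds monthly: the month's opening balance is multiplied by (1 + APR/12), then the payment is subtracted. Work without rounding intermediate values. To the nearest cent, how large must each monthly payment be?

$85.24

Monthly rate r = 10.2%/12 = 0.85% = 0.0085.
Level-payment amortization: P = B₀·r / (1 − (1+r)^(−n)) = 3000.00·0.0085 / (1 − 1.0085^(−42)).
Denominator 1 − (1+r)^(−42) = 0.299170954.
P = 25.5 / 0.299170954 ≈ 85.24.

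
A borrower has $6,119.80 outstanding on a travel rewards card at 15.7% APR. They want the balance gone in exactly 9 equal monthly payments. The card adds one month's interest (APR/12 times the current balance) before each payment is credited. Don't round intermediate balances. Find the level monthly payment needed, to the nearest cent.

$725.23

Monthly rate r = 15.7%/12 = 1.30833% = 0.0130833.
Level-payment amortization: P = B₀·r / (1 − (1+r)^(−n)) = 6119.80·0.0130833 / (1 − 1.01308^(−9)).
Denominator 1 − (1+r)^(−9) = 0.110402684.
P = 80.0674 / 0.110402684 ≈ 725.23.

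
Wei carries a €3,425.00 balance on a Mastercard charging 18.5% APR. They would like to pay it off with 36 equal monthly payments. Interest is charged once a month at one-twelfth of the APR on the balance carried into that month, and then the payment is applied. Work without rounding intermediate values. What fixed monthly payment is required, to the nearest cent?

€124.68

Monthly rate r = 18.5%/12 = 1.54167% = 0.0154167.
Level-payment amortization: P = B₀·r / (1 − (1+r)^(−n)) = 3425.00·0.0154167 / (1 − 1.01542^(−36)).
Denominator 1 − (1+r)^(−36) = 0.423491585.
P = 52.8021 / 0.423491585 ≈ 124.68.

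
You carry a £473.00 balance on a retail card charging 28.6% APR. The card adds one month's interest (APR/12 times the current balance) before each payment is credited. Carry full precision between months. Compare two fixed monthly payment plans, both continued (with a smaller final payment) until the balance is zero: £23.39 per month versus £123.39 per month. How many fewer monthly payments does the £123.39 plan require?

23 fewer payments

Monthly rate r = 28.6%/12 = 2.38333% = 0.0238333.
At £23.39/mo: n = ⌈−ln(1 − rB₀/P)/ln(1+r)⌉ = 28 payments (last £21.63); total interest = total paid − £473.00 = £180.16.
At £123.39/mo: 5 payments (last £8.44); total interest £29.00.
Payments saved = 28 − 5 = 23.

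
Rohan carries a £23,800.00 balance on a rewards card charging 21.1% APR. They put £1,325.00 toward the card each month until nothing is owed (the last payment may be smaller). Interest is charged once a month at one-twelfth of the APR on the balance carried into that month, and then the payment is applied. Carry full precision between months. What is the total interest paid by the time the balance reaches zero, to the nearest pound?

Monthly rate r = 21.1%/12 = 1.75833% = 0.0175833.
Payoff takes n = ⌈−ln(1 − rB₀/P)/ln(1+r)⌉ = ⌈21.775⌉ = 22 payments; the last is £1,029.52.
Total paid = 21·£1,325.00 + £1,029.52 = £28,854.52.
Total interest = total paid − principal = £28,854.52 − £23,800.00 = £5,054.52.

£5,055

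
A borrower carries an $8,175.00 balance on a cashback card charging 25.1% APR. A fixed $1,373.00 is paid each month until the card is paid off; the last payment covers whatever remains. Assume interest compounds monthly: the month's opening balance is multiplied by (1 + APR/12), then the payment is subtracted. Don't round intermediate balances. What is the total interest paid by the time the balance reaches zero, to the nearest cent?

Monthly rate r = 25.1%/12 = 2.09167% = 0.0209167.
Payoff takes n = ⌈−ln(1 − rB₀/P)/ln(1+r)⌉ = ⌈6.425⌉ = 7 payments; the last is $587.18.
Total paid = 6·$1,373.00 + $587.18 = $8,825.18.
Total interest = total paid − principal = $8,825.18 − $8,175.00 = $650.18.

$650.18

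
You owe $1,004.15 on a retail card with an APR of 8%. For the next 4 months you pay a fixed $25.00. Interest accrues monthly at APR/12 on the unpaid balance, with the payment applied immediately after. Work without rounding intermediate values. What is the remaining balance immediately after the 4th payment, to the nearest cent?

$930.19

Monthly rate r = 8%/12 = 0.666667% = 0.00666667.
Each month: B ← B·(1+r) − $25.00.
Month 1: interest $6.69; balance after payment $985.84.
Month 2: interest $6.57; balance after payment $967.42.
Month 3: interest $6.45; balance after payment $948.87.
Month 4: interest $6.33; balance after payment $930.19.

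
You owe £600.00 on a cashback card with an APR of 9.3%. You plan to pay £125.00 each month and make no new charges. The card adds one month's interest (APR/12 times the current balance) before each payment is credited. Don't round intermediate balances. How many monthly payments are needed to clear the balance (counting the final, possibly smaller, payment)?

5 payments

Monthly rate r = 9.3%/12 = 0.775% = 0.00775.
Recurrence: B ← B·(1+r) − £125.00.
Month 1: interest £4.65; balance after payment £479.65.
Month 2: interest £3.72; balance after payment £358.37.
Month 3: interest £2.78; balance after payment £236.14.
Month 4: interest £1.83; balance after payment £112.97.
Month 5: interest £0.88; balance after payment £0.00.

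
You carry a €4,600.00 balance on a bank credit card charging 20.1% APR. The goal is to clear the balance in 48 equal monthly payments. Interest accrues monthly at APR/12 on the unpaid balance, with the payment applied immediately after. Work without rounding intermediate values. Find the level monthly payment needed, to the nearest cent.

Monthly rate r = 20.1%/12 = 1.675% = 0.01675.
Level-payment amortization: P = B₀·r / (1 − (1+r)^(−n)) = 4600.00·0.01675 / (1 − 1.01675^(−48)).
Denominator 1 − (1+r)^(−48) = 0.549474572.
P = 77.05 / 0.549474572 ≈ 140.22.

€140.22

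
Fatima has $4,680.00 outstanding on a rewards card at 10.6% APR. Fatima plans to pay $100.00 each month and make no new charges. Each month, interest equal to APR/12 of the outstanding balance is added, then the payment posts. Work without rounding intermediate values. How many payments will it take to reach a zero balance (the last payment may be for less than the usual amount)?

61 months

Monthly rate r = 10.6%/12 = 0.883333% = 0.00883333.
Recurrence: B ← B·(1+r) − $100.00.
Month 1: interest $41.34; balance after payment $4,621.34.
Month 2: interest $40.82; balance after payment $4,562.16.
Closed form: n = −ln(1 − rB₀/P)/ln(1+r) = −ln(0.5866)/ln(1.00883) ≈ 60.653, so the balance reaches zero during payment 61.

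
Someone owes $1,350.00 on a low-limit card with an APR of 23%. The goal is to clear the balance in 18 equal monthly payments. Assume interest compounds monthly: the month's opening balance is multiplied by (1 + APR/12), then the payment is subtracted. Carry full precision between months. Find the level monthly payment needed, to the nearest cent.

Monthly rate r = 23%/12 = 1.91667% = 0.0191667.
Level-payment amortization: P = B₀·r / (1 − (1+r)^(−n)) = 1350.00·0.0191667 / (1 − 1.01917^(−18)).
Denominator 1 − (1+r)^(−18) = 0.289463811.
P = 25.875 / 0.289463811 ≈ 89.39.

$89.39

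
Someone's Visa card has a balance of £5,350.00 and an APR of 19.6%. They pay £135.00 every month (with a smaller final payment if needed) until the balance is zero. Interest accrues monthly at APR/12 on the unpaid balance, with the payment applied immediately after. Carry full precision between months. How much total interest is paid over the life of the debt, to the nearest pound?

£3,334

Monthly rate r = 19.6%/12 = 1.63333% = 0.0163333.
Payoff takes n = ⌈−ln(1 − rB₀/P)/ln(1+r)⌉ = ⌈64.321⌉ = 65 payments; the last is £43.60.
Total paid = 64·£135.00 + £43.60 = £8,683.60.
Total interest = total paid − principal = £8,683.60 − £5,350.00 = £3,333.60.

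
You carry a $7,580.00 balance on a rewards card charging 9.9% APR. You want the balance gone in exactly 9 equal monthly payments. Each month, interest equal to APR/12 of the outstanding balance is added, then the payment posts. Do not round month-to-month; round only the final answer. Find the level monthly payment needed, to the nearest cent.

Monthly rate r = 9.9%/12 = 0.825% = 0.00825.
Level-payment amortization: P = B₀·r / (1 − (1+r)^(−n)) = 7580.00·0.00825 / (1 − 1.00825^(−9)).
Denominator 1 − (1+r)^(−9) = 0.0712775927.
P = 62.535 / 0.0712775927 ≈ 877.34.

$877.34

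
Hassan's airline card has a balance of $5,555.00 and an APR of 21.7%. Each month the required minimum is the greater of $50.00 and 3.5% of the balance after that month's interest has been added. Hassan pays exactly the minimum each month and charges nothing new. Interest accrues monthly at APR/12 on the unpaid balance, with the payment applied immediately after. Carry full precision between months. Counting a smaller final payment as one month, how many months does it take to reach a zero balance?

Monthly rate r = 21.7%/12 = 1.80833% = 0.0180833.
While 3.5% of the post-interest balance exceeds $50.00, each month B ← (B·(1+r))·(1 − 0.035), i.e. B shrinks by the factor (1+r)·0.965 = 0.98245.
This holds for months 1–78. Entering month 79 the balance is $1,396.09; 3.5% of the post-interest balance is now below $50.00, so the flat $50.00 minimum applies from here.
From month 79 a fixed $50.00 at rate r clears $1,396.09 in 40 more payments. Total: 78 + 40 = 118 months.

118 months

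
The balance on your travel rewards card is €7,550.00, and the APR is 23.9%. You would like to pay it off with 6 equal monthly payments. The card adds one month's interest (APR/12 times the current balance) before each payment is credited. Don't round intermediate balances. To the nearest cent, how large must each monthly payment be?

€1,347.49

Monthly rate r = 23.9%/12 = 1.99167% = 0.0199167.
Level-payment amortization: P = B₀·r / (1 − (1+r)^(−n)) = 7550.00·0.0199167 / (1 − 1.01992^(−6)).
Denominator 1 − (1+r)^(−6) = 0.111593213.
P = 150.371 / 0.111593213 ≈ 1347.49.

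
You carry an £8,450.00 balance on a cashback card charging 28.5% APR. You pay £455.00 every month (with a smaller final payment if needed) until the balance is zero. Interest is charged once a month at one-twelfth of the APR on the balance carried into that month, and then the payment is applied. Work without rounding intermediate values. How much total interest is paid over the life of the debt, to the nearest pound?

Monthly rate r = 28.5%/12 = 2.375% = 0.02375.
Payoff takes n = ⌈−ln(1 − rB₀/P)/ln(1+r)⌉ = ⌈24.784⌉ = 25 payments; the last is £357.52.
Total paid = 24·£455.00 + £357.52 = £11,277.52.
Total interest = total paid − principal = £11,277.52 − £8,450.00 = £2,827.52.

£2,828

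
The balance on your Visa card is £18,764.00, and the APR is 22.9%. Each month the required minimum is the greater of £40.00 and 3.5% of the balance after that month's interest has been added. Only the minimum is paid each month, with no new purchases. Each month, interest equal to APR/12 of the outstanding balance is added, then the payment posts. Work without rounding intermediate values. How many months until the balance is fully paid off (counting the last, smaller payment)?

Monthly rate r = 22.9%/12 = 1.90833% = 0.0190833.
While 3.5% of the post-interest balance exceeds £40.00, each month B ← (B·(1+r))·(1 − 0.035), i.e. B shrinks by the factor (1+r)·0.965 = 0.98342.
This holds for months 1–169. Entering month 170 the balance is £1,111.43; 3.5% of the post-interest balance is now below £40.00, so the flat £40.00 minimum applies from here.
From month 170 a fixed £40.00 at rate r clears £1,111.43 in 40 more payments. Total: 169 + 40 = 209 months.

209 months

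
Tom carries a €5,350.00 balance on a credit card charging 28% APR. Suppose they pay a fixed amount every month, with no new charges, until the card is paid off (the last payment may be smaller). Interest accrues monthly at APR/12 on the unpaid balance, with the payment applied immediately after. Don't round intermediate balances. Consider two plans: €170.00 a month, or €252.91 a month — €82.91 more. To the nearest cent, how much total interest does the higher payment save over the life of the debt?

Monthly rate r = 28%/12 = 2.33333% = 0.0233333.
At €170.00/mo: n = ⌈−ln(1 − rB₀/P)/ln(1+r)⌉ = 58 payments (last €79.49); total interest = total paid − €5,350.00 = €4,419.49.
At €252.91/mo: 30 payments (last €126.96); total interest €2,111.35.
Interest saved = €4,419.49 − €2,111.35 = €2,308.14.

€2,308.14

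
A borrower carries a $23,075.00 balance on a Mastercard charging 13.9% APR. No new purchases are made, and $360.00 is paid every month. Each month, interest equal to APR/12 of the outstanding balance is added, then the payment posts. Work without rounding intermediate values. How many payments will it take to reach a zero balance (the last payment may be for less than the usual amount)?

118 payments

Monthly rate r = 13.9%/12 = 1.15833% = 0.0115833.
Recurrence: B ← B·(1+r) − $360.00.
Month 1: interest $267.29; balance after payment $22,982.29.
Month 2: interest $266.21; balance after payment $22,888.50.
Closed form: n = −ln(1 − rB₀/P)/ln(1+r) = −ln(0.25754)/ln(1.01158) ≈ 117.792, so the balance reaches zero during payment 118.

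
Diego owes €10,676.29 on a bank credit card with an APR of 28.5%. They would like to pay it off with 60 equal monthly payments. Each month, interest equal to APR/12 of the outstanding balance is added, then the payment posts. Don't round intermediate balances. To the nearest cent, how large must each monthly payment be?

Monthly rate r = 28.5%/12 = 2.375% = 0.02375.
Level-payment amortization: P = B₀·r / (1 − (1+r)^(−n)) = 10676.29·0.02375 / (1 − 1.02375^(−60)).
Denominator 1 − (1+r)^(−60) = 0.755451438.
P = 253.562 / 0.755451438 ≈ 335.64.

€335.64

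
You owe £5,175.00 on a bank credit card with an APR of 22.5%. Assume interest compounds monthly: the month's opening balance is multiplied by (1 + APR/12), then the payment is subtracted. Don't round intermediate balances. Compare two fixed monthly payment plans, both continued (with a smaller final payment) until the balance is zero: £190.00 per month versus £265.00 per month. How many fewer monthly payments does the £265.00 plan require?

Monthly rate r = 22.5%/12 = 1.875% = 0.01875.
At £190.00/mo: n = ⌈−ln(1 − rB₀/P)/ln(1+r)⌉ = 39 payments (last £91.04); total interest = total paid − £5,175.00 = £2,136.04.
At £265.00/mo: 25 payments (last £144.96); total interest £1,329.96.
Payments saved = 39 − 25 = 14.

14 fewer payments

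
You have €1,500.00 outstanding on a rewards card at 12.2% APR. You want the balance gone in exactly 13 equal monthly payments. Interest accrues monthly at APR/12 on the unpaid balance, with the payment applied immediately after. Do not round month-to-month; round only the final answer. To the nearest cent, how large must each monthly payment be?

Monthly rate r = 12.2%/12 = 1.01667% = 0.0101667.
Level-payment amortization: P = B₀·r / (1 − (1+r)^(−n)) = 1500.00·0.0101667 / (1 − 1.01017^(−13)).
Denominator 1 − (1+r)^(−13) = 0.123220145.
P = 15.25 / 0.123220145 ≈ 123.76.

€123.76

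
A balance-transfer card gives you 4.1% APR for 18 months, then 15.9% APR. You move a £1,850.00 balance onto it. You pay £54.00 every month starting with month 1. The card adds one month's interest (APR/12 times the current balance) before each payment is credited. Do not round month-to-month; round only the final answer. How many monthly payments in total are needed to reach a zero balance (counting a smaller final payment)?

39 months

Promo months 1–18 at r₀ = 4.1%/12 = 0.00341667; months 19+ at r₁ = 15.9%/12 = 0.01325.
After month 18: iterate B ← B·(1+r₀) − £54.00 for 18 months → £966.39.
Then at r₁ with £54.00/mo: n₂ = −ln(1 − r₁·B/P)/ln(1+r₁) ≈ 20.56 → 21 more payments.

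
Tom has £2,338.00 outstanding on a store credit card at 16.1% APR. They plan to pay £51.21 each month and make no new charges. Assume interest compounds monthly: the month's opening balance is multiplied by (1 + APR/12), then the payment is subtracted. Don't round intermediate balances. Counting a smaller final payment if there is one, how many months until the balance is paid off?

72 payments

Monthly rate r = 16.1%/12 = 1.34167% = 0.0134167.
Recurrence: B ← B·(1+r) − £51.21.
Month 1: interest £31.37; balance after payment £2,318.16.
Month 2: interest £31.10; balance after payment £2,298.05.
Closed form: n = −ln(1 − rB₀/P)/ln(1+r) = −ln(0.38746)/ln(1.01342) ≈ 71.142, so the balance reaches zero during payment 72.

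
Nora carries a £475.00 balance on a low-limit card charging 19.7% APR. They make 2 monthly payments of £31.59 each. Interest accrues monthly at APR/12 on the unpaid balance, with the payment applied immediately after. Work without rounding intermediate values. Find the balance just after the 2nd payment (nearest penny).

Monthly rate r = 19.7%/12 = 1.64167% = 0.0164167.
Each month: B ← B·(1+r) − £31.59.
Month 1: interest £7.80; balance after payment £451.21.
Month 2: interest £7.41; balance after payment £427.03.

£427.03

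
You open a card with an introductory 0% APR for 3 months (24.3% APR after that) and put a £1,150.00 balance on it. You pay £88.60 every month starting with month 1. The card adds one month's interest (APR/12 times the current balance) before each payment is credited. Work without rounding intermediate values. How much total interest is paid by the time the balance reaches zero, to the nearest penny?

£113.70

Promo months 1–3 at r₀ = 0%/12 = 0; months 4+ at r₁ = 24.3%/12 = 0.02025.
After month 3 (no interest yet): B = £1,150.00 − 3·£88.60 = £884.20.
Then at r₁ with £88.60/mo: n₂ = −ln(1 − r₁·B/P)/ln(1+r₁) ≈ 11.26 → 12 more payments.
Total paid = 14·£88.60 + £23.30 = £1,263.70; interest = £1,263.70 − £1,150.00 = £113.70.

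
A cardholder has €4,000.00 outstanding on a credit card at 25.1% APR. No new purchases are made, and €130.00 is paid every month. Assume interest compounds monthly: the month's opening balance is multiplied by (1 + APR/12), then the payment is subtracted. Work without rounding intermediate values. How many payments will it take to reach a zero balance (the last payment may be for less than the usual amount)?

Monthly rate r = 25.1%/12 = 2.09167% = 0.0209167.
Recurrence: B ← B·(1+r) − €130.00.
Month 1: interest €83.67; balance after payment €3,953.67.
Month 2: interest €82.70; balance after payment €3,906.36.
Closed form: n = −ln(1 − rB₀/P)/ln(1+r) = −ln(0.35641)/ln(1.02092) ≈ 49.837, so the balance reaches zero during payment 50.

50 months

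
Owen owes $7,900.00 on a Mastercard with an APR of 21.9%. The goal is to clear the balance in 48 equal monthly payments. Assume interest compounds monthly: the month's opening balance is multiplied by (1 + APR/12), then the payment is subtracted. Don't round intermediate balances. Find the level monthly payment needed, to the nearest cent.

$248.47

Monthly rate r = 21.9%/12 = 1.825% = 0.01825.
Level-payment amortization: P = B₀·r / (1 − (1+r)^(−n)) = 7900.00·0.01825 / (1 − 1.01825^(−48)).
Denominator 1 − (1+r)^(−48) = 0.580252711.
P = 144.175 / 0.580252711 ≈ 248.47.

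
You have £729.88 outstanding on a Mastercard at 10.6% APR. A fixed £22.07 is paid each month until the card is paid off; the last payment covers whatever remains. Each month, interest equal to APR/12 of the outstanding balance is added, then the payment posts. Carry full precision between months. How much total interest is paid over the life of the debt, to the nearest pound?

Monthly rate r = 10.6%/12 = 0.883333% = 0.00883333.
Payoff takes n = ⌈−ln(1 − rB₀/P)/ln(1+r)⌉ = ⌈39.285⌉ = 40 payments; the last is £6.31.
Total paid = 39·£22.07 + £6.31 = £867.04.
Total interest = total paid − principal = £867.04 − £729.88 = £137.16.

£137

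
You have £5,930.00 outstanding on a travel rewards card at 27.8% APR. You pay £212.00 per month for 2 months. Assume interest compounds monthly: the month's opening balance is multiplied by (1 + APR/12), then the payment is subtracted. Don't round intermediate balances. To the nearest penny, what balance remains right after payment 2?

£5,779.03

Monthly rate r = 27.8%/12 = 2.31667% = 0.0231667.
Each month: B ← B·(1+r) − £212.00.
Month 1: interest £137.38; balance after payment £5,855.38.
Month 2: interest £135.65; balance after payment £5,779.03.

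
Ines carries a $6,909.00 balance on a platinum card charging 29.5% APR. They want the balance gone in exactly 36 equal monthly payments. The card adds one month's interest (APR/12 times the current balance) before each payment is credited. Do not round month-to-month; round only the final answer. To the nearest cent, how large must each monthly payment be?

Monthly rate r = 29.5%/12 = 2.45833% = 0.0245833.
Level-payment amortization: P = B₀·r / (1 − (1+r)^(−n)) = 6909.00·0.0245833 / (1 − 1.02458^(−36)).
Denominator 1 − (1+r)^(−36) = 0.582844795.
P = 169.846 / 0.582844795 ≈ 291.41.

$291.41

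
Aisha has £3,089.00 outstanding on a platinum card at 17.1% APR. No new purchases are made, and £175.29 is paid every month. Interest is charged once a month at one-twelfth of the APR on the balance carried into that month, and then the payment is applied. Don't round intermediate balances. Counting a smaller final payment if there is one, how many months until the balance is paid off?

21 months

Monthly rate r = 17.1%/12 = 1.425% = 0.01425.
Recurrence: B ← B·(1+r) − £175.29.
Month 1: interest £44.02; balance after payment £2,957.73.
Month 2: interest £42.15; balance after payment £2,824.59.
Closed form: n = −ln(1 − rB₀/P)/ln(1+r) = −ln(0.74888)/ln(1.01425) ≈ 20.437, so the balance reaches zero during payment 21.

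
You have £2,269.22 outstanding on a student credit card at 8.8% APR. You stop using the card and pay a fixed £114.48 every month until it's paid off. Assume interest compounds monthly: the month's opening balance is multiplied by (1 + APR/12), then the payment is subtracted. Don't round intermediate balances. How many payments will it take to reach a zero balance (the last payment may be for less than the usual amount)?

22 months

Monthly rate r = 8.8%/12 = 0.733333% = 0.00733333.
Recurrence: B ← B·(1+r) − £114.48.
Month 1: interest £16.64; balance after payment £2,171.38.
Month 2: interest £15.92; balance after payment £2,072.82.
Closed form: n = −ln(1 − rB₀/P)/ln(1+r) = −ln(0.85464)/ln(1.00733) ≈ 21.498, so the balance reaches zero during payment 22.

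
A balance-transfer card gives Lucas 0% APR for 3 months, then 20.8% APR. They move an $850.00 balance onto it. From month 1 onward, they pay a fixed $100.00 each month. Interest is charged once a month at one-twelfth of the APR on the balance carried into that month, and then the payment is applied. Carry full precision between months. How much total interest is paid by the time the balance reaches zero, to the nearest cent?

Promo months 1–3 at r₀ = 0%/12 = 0; months 4+ at r₁ = 20.8%/12 = 0.0173333.
After month 3 (no interest yet): B = $850.00 − 3·$100.00 = $550.00.
Then at r₁ with $100.00/mo: n₂ = −ln(1 − r₁·B/P)/ln(1+r₁) ≈ 5.83 → 6 more payments.
Total paid = 8·$100.00 + $83.13 = $883.13; interest = $883.13 − $850.00 = $33.13.

$33.13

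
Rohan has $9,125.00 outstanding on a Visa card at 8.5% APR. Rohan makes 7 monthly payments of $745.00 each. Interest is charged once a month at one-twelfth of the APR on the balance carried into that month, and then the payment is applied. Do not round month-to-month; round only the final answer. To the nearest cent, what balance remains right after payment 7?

$4,260.04

Monthly rate r = 8.5%/12 = 0.708333% = 0.00708333.
Each month: B ← B·(1+r) − $745.00.
Month 1: interest $64.64; balance after payment $8,444.64.
Month 2: interest $59.82; balance after payment $7,759.45.
Month 3: interest $54.96; balance after payment $7,069.41.
Month 4: interest $50.08; balance after payment $6,374.49.
Month 5: interest $45.15; balance after payment $5,674.64.
Month 6: interest $40.20; balance after payment $4,969.84.
Month 7: interest $35.20; balance after payment $4,260.04.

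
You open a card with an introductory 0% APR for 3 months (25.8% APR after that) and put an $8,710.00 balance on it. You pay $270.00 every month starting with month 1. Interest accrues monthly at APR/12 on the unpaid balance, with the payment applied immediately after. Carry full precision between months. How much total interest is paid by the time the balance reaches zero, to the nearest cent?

$4,688.66

Promo months 1–3 at r₀ = 0%/12 = 0; months 4+ at r₁ = 25.8%/12 = 0.0215.
After month 3 (no interest yet): B = $8,710.00 − 3·$270.00 = $7,900.00.
Then at r₁ with $270.00/mo: n₂ = −ln(1 − r₁·B/P)/ln(1+r₁) ≈ 46.62 → 47 more payments.
Total paid = 49·$270.00 + $168.66 = $13,398.66; interest = $13,398.66 − $8,710.00 = $4,688.66.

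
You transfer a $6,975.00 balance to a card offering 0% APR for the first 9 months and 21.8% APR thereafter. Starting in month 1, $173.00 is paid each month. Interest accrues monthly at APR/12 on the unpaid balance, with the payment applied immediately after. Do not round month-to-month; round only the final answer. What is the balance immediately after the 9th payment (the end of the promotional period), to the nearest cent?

$5,418.00

Promo months 1–9 at r₀ = 0%/12 = 0; months 10+ at r₁ = 21.8%/12 = 0.0181667.
After month 9 (no interest yet): B = $6,975.00 − 9·$173.00 = $5,418.00.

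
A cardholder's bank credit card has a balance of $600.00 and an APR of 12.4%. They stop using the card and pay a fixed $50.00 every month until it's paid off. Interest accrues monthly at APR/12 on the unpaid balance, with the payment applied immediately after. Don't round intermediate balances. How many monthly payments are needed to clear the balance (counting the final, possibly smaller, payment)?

Monthly rate r = 12.4%/12 = 1.03333% = 0.0103333.
Recurrence: B ← B·(1+r) − $50.00.
Month 1: interest $6.20; balance after payment $556.20.
Month 2: interest $5.75; balance after payment $511.95.
Closed form: n = −ln(1 − rB₀/P)/ln(1+r) = −ln(0.876)/ln(1.01033) ≈ 12.878, so the balance reaches zero during payment 13.

13 months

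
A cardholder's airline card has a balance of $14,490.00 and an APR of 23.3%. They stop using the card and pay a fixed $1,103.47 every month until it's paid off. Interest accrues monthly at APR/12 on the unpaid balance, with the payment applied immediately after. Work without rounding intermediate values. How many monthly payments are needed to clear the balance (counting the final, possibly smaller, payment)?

16 months

Monthly rate r = 23.3%/12 = 1.94167% = 0.0194167.
Recurrence: B ← B·(1+r) − $1,103.47.
Month 1: interest $281.35; balance after payment $13,667.88.
Month 2: interest $265.38; balance after payment $12,829.79.
Closed form: n = −ln(1 − rB₀/P)/ln(1+r) = −ln(0.74503)/ln(1.01942) ≈ 15.305, so the balance reaches zero during payment 16.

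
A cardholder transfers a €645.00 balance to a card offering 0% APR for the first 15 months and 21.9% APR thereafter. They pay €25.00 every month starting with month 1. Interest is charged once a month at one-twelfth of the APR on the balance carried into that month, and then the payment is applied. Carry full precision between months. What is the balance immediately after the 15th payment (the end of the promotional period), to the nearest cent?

Promo months 1–15 at r₀ = 0%/12 = 0; months 16+ at r₁ = 21.9%/12 = 0.01825.
After month 15 (no interest yet): B = €645.00 − 15·€25.00 = €270.00.

€270.00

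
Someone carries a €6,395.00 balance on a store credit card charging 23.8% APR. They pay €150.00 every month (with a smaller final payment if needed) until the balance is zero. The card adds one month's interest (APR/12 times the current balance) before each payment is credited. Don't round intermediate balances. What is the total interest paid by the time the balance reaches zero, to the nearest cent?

Monthly rate r = 23.8%/12 = 1.98333% = 0.0198333.
Payoff takes n = ⌈−ln(1 − rB₀/P)/ln(1+r)⌉ = ⌈95.114⌉ = 96 payments; the last is €17.19.
Total paid = 95·€150.00 + €17.19 = €14,267.19.
Total interest = total paid − principal = €14,267.19 − €6,395.00 = €7,872.19.

€7,872.19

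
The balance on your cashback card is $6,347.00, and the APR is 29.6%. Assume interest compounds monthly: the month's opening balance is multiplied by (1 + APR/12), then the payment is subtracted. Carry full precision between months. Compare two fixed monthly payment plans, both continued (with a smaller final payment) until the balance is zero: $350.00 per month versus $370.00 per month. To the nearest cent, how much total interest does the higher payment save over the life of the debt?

$163.33

Monthly rate r = 29.6%/12 = 2.46667% = 0.0246667.
At $350.00/mo: n = ⌈−ln(1 − rB₀/P)/ln(1+r)⌉ = 25 payments (last $117.95); total interest = total paid − $6,347.00 = $2,170.95.
At $370.00/mo: 23 payments (last $214.62); total interest $2,007.62.
Interest saved = $2,170.95 − $2,007.62 = $163.33.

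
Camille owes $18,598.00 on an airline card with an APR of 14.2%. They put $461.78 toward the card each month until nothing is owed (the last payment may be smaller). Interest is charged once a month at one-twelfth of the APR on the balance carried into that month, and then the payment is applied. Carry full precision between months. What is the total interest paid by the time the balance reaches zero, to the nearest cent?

Monthly rate r = 14.2%/12 = 1.18333% = 0.0118333.
Payoff takes n = ⌈−ln(1 − rB₀/P)/ln(1+r)⌉ = ⌈55.031⌉ = 56 payments; the last is $14.35.
Total paid = 55·$461.78 + $14.35 = $25,412.25.
Total interest = total paid − principal = $25,412.25 − $18,598.00 = $6,814.25.

$6,814.25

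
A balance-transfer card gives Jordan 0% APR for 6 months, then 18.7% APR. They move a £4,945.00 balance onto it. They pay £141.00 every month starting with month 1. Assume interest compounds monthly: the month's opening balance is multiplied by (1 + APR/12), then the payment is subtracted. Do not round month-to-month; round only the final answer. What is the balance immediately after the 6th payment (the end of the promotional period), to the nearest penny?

Promo months 1–6 at r₀ = 0%/12 = 0; months 7+ at r₁ = 18.7%/12 = 0.0155833.
After month 6 (no interest yet): B = £4,945.00 − 6·£141.00 = £4,099.00.

£4,099.00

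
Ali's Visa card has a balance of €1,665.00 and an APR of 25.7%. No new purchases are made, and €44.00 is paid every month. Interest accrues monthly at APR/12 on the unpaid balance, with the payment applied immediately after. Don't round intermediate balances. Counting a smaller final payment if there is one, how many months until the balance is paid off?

79 months

Monthly rate r = 25.7%/12 = 2.14167% = 0.0214167.
Recurrence: B ← B·(1+r) − €44.00.
Month 1: interest €35.66; balance after payment €1,656.66.
Month 2: interest €35.48; balance after payment €1,648.14.
Closed form: n = −ln(1 − rB₀/P)/ln(1+r) = −ln(0.18957)/ln(1.02142) ≈ 78.477, so the balance reaches zero during payment 79.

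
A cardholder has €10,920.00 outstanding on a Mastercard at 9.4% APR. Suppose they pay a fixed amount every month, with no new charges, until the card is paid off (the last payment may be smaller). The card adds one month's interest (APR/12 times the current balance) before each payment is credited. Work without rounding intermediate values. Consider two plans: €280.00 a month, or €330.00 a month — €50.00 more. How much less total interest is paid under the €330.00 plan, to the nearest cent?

Monthly rate r = 9.4%/12 = 0.783333% = 0.00783333.
At €280.00/mo: n = ⌈−ln(1 − rB₀/P)/ln(1+r)⌉ = 47 payments (last €202.38); total interest = total paid − €10,920.00 = €2,162.38.
At €330.00/mo: 39 payments (last €149.78); total interest €1,769.78.
Interest saved = €2,162.38 − €1,769.78 = €392.60.

€392.60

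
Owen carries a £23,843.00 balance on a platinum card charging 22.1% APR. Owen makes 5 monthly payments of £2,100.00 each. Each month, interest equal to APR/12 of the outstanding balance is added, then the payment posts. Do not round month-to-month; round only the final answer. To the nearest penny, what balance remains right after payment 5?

Monthly rate r = 22.1%/12 = 1.84167% = 0.0184167.
Each month: B ← B·(1+r) − £2,100.00.
Month 1: interest £439.11; balance after payment £22,182.11.
Month 2: interest £408.52; balance after payment £20,490.63.
Month 3: interest £377.37; balance after payment £18,768.00.
Month 4: interest £345.64; balance after payment £17,013.64.
Month 5: interest £313.33; balance after payment £15,226.98.

£15,226.98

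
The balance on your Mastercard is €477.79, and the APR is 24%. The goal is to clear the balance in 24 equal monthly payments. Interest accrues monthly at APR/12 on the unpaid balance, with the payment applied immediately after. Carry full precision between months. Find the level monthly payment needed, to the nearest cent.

€25.26

Monthly rate r = 24%/12 = 2% = 0.02.
Level-payment amortization: P = B₀·r / (1 − (1+r)^(−n)) = 477.79·0.02 / (1 − 1.02^(−24)).
Denominator 1 − (1+r)^(−24) = 0.378278512.
P = 9.5558 / 0.378278512 ≈ 25.26.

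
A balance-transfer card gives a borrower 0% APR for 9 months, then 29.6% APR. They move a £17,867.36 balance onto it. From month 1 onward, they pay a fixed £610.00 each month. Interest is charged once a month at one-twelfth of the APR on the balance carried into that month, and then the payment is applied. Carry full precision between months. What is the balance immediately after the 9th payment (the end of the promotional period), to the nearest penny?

£12,377.36

Promo months 1–9 at r₀ = 0%/12 = 0; months 10+ at r₁ = 29.6%/12 = 0.0246667.
After month 9 (no interest yet): B = £17,867.36 − 9·£610.00 = £12,377.36.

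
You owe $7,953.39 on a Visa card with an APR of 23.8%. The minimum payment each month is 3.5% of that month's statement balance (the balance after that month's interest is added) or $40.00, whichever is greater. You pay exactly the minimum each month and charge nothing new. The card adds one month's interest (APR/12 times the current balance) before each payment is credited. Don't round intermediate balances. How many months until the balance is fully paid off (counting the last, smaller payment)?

Monthly rate r = 23.8%/12 = 1.98333% = 0.0198333.
While 3.5% of the post-interest balance exceeds $40.00, each month B ← (B·(1+r))·(1 − 0.035), i.e. B shrinks by the factor (1+r)·0.965 = 0.98414.
This holds for months 1–123. Entering month 124 the balance is $1,113.02; 3.5% of the post-interest balance is now below $40.00, so the flat $40.00 minimum applies from here.
From month 124 a fixed $40.00 at rate r clears $1,113.02 in 41 more payments. Total: 123 + 41 = 164 months.

164 months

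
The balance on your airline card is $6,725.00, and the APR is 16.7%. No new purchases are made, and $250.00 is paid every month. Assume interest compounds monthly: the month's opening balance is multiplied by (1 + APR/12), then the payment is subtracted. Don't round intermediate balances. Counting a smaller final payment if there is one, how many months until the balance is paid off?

Monthly rate r = 16.7%/12 = 1.39167% = 0.0139167.
Recurrence: B ← B·(1+r) − $250.00.
Month 1: interest $93.59; balance after payment $6,568.59.
Month 2: interest $91.41; balance after payment $6,410.00.
Closed form: n = −ln(1 − rB₀/P)/ln(1+r) = −ln(0.62564)/ln(1.01392) ≈ 33.933, so the balance reaches zero during payment 34.

34 payments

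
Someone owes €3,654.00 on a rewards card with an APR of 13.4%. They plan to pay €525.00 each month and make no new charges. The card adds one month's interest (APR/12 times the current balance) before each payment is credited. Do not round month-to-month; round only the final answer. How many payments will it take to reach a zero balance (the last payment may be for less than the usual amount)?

Monthly rate r = 13.4%/12 = 1.11667% = 0.0111667.
Recurrence: B ← B·(1+r) − €525.00.
Month 1: interest €40.80; balance after payment €3,169.80.
Month 2: interest €35.40; balance after payment €2,680.20.
Closed form: n = −ln(1 − rB₀/P)/ln(1+r) = −ln(0.92228)/ln(1.01117) ≈ 7.286, so the balance reaches zero during payment 8.

8 payments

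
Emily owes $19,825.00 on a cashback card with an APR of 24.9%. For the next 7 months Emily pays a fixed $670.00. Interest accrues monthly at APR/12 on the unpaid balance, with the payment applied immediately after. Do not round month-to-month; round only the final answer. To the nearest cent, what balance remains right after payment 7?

$17,897.90

Monthly rate r = 24.9%/12 = 2.075% = 0.02075.
Each month: B ← B·(1+r) − $670.00.
Month 1: interest $411.37; balance after payment $19,566.37.
Month 2: interest $406.00; balance after payment $19,302.37.
Month 3: interest $400.52; balance after payment $19,032.90.
Month 4: interest $394.93; balance after payment $18,757.83.
Month 5: interest $389.22; balance after payment $18,477.05.
Month 6: interest $383.40; balance after payment $18,190.45.
Month 7: interest $377.45; balance after payment $17,897.90.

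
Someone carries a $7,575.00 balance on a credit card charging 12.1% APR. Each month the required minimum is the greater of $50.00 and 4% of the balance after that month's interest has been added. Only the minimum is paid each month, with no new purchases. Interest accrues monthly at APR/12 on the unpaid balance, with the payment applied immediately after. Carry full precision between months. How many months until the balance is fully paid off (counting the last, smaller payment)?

88 months

Monthly rate r = 12.1%/12 = 1.00833% = 0.0100833.
While 4% of the post-interest balance exceeds $50.00, each month B ← (B·(1+r))·(1 − 0.04), i.e. B shrinks by the factor (1+r)·0.96 = 0.96968.
This holds for months 1–59. Entering month 60 the balance is $1,231.57; 4% of the post-interest balance is now below $50.00, so the flat $50.00 minimum applies from here.
From month 60 a fixed $50.00 at rate r clears $1,231.57 in 29 more payments. Total: 59 + 29 = 88 months.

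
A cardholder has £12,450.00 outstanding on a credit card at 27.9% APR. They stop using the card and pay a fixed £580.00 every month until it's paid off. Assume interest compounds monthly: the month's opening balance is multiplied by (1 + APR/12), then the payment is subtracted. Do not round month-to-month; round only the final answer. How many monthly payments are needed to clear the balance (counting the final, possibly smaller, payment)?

Monthly rate r = 27.9%/12 = 2.325% = 0.02325.
Recurrence: B ← B·(1+r) − £580.00.
Month 1: interest £289.46; balance after payment £12,159.46.
Month 2: interest £282.71; balance after payment £11,862.17.
Closed form: n = −ln(1 − rB₀/P)/ln(1+r) = −ln(0.50093)/ln(1.02325) ≈ 30.077, so the balance reaches zero during payment 31.

31 months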